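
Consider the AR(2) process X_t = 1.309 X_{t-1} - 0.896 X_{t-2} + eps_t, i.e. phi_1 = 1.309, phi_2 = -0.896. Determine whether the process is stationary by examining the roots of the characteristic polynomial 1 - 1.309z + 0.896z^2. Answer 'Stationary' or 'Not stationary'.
\text{Stationary}

The AR(p) characteristic polynomial is P(z) = 1 - 1.309z + 0.896z^2.
Stationarity requires all roots to lie outside the unit circle, i.e. |z| > 1 for every root.
Set 1 + (-1.309) z + (0.896) z^2 = 0, i.e. a z^2 + b z + c = 0 with a = 0.896, b = -1.309, c = 1.
Discriminant D = b^2 - 4ac = (-1.309)^2 - 4*(0.896)*1 = 1.713481 - (3.584) = -1.870519.
D < 0, so the roots are the complex-conjugate pair z = (-b +/- i sqrt(-D)) / (2a) = 0.7305 +/- 0.7632i.
For a conjugate pair |z|^2 = z * conj(z) = (product of roots) = c/a = 1/(0.896) = 1.116071, so |z| = sqrt(1.116071) = 1.0564 for both roots.
Moduli of all roots: 1.0564, 1.0564.
All moduli strictly greater than 1? Yes.
Verdict: Stationary.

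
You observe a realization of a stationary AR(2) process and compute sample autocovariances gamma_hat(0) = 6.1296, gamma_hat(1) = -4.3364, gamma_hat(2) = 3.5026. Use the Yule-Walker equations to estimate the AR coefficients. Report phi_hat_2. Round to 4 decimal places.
\hat\phi_{2} = 0.1420

The Yule-Walker equations for an AR(p) process read, in matrix form,
  Gamma_p phi = r_p,   with   (Gamma_p)_{ij} = gamma(|i - j|),
                       (r_p)_i = gamma(i),   i,j = 1..p.
Substitute the sample gammas (Toeplitz matrix and right-hand side of size 2):
  Gamma_p = [[6.1296, -4.3364], [-4.3364, 6.1296]]
  r_p     = [-4.3364, 3.5026]
Written out:
  6.1296 phi_1 - 4.3364 phi_2 = -4.3364
  -4.3364 phi_1 + 6.1296 phi_2 = 3.5026
Solve by Cramer's rule:
  det = gamma(0)^2 - gamma(1)^2 = (6.1296)^2 - (-4.3364)^2 = 37.57199616 - 18.80436496 = 18.7676312
  phi_hat_1 = [gamma(1) gamma(0) - gamma(1) gamma(2)] / det = [(-4.3364)(6.1296) - (-4.3364)(3.5026)] / 18.7676312 = -11.3917228 / 18.7676312 = -0.607
  phi_hat_2 = [gamma(0) gamma(2) - gamma(1)^2] / det = [(6.1296)(3.5026) - (-4.3364)^2] / 18.7676312 = 2.665172 / 18.7676312 = 0.142
So phi_hat = [-0.6070, 0.1420].
Therefore phi_hat_2 = 0.1420.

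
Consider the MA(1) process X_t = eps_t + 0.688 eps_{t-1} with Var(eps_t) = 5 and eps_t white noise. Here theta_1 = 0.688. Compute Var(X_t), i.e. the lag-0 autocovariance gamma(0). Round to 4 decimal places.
\gamma(0) = 7.3667

For an MA(q) process X_t = eps_t + sum_i theta_i eps_{t-i} with
Var(eps_t) = sigma^2, the variance is
  gamma(0) = sigma^2 * (1 + sum_i theta_i^2).
  sum_i theta_i^2 = (0.688)^2 = 0.473344.
  gamma(0) = 5 * (1 + 0.473344) = 5 * 1.473344 = 7.36672, which rounds to 7.3667.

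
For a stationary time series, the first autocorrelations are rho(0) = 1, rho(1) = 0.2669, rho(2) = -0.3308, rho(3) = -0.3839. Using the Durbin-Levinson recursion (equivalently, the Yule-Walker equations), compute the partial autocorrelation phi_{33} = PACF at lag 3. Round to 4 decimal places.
\phi_{33} = -0.1880

The PACF at lag k is phi_{kk}, the last component of the solution
to the Yule-Walker system G_k phi = r_k where
  (G_k)_{ij} = rho(|i - j|), (r_k)_i = rho(i), i,j = 1..k.
Equivalently, Durbin-Levinson gives phi_{kk} iteratively:
  phi_{11} = rho(1)
  phi_{kk} = [rho(k) - sum_{j=1..k-1} phi_{k-1,j} rho(k-j)]
            / [1 - sum_{j=1..k-1} phi_{k-1,j} rho(j)],
  phi_{k,j} = phi_{k-1,j} - phi_{kk} phi_{k-1,k-j},  j = 1..k-1.
Step k = 1:
  phi_11 = rho(1) = 0.2669.
Step k = 2:
  phi_22 = [rho(2) - phi_11 rho(1)] / [1 - phi_11 rho(1)] = [-0.3308 - (0.2669)(0.2669)] / [1 - (0.2669)(0.2669)]
         = -0.40203561 / 0.92876439 = -0.432871.
  Update: phi_21 = phi_11 - phi_22 phi_11 = 0.2669 - (-0.432871)(0.2669) = 0.382433.
Step k = 3:
  phi_33 = [rho(3) - phi_21 rho(2) - phi_22 rho(1)] / [1 - phi_21 rho(1) - phi_22 rho(2)]
    numerator   = -0.3839 - (0.382433)(-0.3308) - (-0.432871)(0.2669) = -0.14185764
    denominator = 1 - (0.382433)(0.2669) - (-0.432871)(-0.3308) = 0.75473464
  phi_33 = -0.14185764 / 0.75473464 = -0.188.
Therefore phi_{33} = -0.1880.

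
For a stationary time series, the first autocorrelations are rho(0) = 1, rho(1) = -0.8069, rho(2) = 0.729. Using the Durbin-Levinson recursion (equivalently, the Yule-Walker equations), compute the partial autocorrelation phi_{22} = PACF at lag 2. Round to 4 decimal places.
\phi_{22} = 0.2233

The PACF at lag k is phi_{kk}, the last component of the solution
to the Yule-Walker system G_k phi = r_k where
  (G_k)_{ij} = rho(|i - j|), (r_k)_i = rho(i), i,j = 1..k.
Equivalently, Durbin-Levinson gives phi_{kk} iteratively:
  phi_{11} = rho(1)
  phi_{kk} = [rho(k) - sum_{j=1..k-1} phi_{k-1,j} rho(k-j)]
            / [1 - sum_{j=1..k-1} phi_{k-1,j} rho(j)],
  phi_{k,j} = phi_{k-1,j} - phi_{kk} phi_{k-1,k-j},  j = 1..k-1.
Step k = 1:
  phi_11 = rho(1) = -0.8069.
Step k = 2:
  phi_22 = [rho(2) - phi_11 rho(1)] / [1 - phi_11 rho(1)] = [0.729 - (-0.8069)(-0.8069)] / [1 - (-0.8069)(-0.8069)]
         = 0.07791239 / 0.34891239 = 0.2233.
Therefore phi_{22} = 0.2233.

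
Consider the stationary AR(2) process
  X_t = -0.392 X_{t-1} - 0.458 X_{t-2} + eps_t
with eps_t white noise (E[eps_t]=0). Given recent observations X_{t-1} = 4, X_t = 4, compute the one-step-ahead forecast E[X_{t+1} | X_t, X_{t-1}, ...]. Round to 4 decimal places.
E[X_{t+1} \mid \mathcal F_t] = -3.4000

For an AR(p) model X_t = c + sum_i phi_i X_{t-i} + eps_t, the
one-step-ahead conditional mean is
  E[X_{t+1} | X_t, ...] = c + sum_i phi_i X_{t+1-i}.
Substitute known values:
  E[X_{t+1} | ...] = (-0.392) * (4) + (-0.458) * (4)
                   = -3.4000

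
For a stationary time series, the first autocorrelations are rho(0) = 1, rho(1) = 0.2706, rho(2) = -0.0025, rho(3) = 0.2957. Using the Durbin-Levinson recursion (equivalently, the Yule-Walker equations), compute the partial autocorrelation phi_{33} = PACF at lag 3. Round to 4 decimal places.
\phi_{33} = 0.3460

The PACF at lag k is phi_{kk}, the last component of the solution
to the Yule-Walker system G_k phi = r_k where
  (G_k)_{ij} = rho(|i - j|), (r_k)_i = rho(i), i,j = 1..k.
Equivalently, Durbin-Levinson gives phi_{kk} iteratively:
  phi_{11} = rho(1)
  phi_{kk} = [rho(k) - sum_{j=1..k-1} phi_{k-1,j} rho(k-j)]
            / [1 - sum_{j=1..k-1} phi_{k-1,j} rho(j)],
  phi_{k,j} = phi_{k-1,j} - phi_{kk} phi_{k-1,k-j},  j = 1..k-1.
Step k = 1:
  phi_11 = rho(1) = 0.2706.
Step k = 2:
  phi_22 = [rho(2) - phi_11 rho(1)] / [1 - phi_11 rho(1)] = [-0.0025 - (0.2706)(0.2706)] / [1 - (0.2706)(0.2706)]
         = -0.07572436 / 0.92677564 = -0.081707.
  Update: phi_21 = phi_11 - phi_22 phi_11 = 0.2706 - (-0.081707)(0.2706) = 0.29271.
Step k = 3:
  phi_33 = [rho(3) - phi_21 rho(2) - phi_22 rho(1)] / [1 - phi_21 rho(1) - phi_22 rho(2)]
    numerator   = 0.2957 - (0.29271)(-0.0025) - (-0.081707)(0.2706) = 0.31854178
    denominator = 1 - (0.29271)(0.2706) - (-0.081707)(-0.0025) = 0.9205884
  phi_33 = 0.31854178 / 0.9205884 = 0.346.
Therefore phi_{33} = 0.3460.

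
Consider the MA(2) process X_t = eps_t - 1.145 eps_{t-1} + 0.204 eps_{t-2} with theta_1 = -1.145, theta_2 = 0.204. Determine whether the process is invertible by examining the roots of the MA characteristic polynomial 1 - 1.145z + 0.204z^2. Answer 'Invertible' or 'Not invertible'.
\text{Invertible}

The MA(q) characteristic polynomial is P(z) = 1 - 1.145z + 0.204z^2.
Invertibility requires all roots to lie outside the unit circle, i.e. |z| > 1 for every root.
Set 1 + (-1.145) z + (0.204) z^2 = 0, i.e. a z^2 + b z + c = 0 with a = 0.204, b = -1.145, c = 1.
Discriminant D = b^2 - 4ac = (-1.145)^2 - 4*(0.204)*1 = 1.311025 - (0.816) = 0.495025.
D >= 0, so the roots are real: z = (-b +/- sqrt(D)) / (2a) = (1.145 +/- 0.70358) / (0.408).
  z_1 = (1.145 + 0.70358) / (0.408) = 4.5308,   |z_1| = 4.5308.
  z_2 = (1.145 - 0.70358) / (0.408) = 1.0819,   |z_2| = 1.0819.
Moduli of all roots: 4.5308, 1.0819.
All moduli strictly greater than 1? Yes.
Verdict: Invertible.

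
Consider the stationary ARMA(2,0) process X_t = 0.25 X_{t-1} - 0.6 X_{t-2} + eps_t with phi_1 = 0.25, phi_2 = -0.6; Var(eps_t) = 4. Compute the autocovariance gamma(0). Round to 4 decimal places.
\gamma(0) = 6.4064

Multiply the model equation by X_{t-k} and take expectations. With theta_0 = psi_0 = 1 and psi_j the MA(infinity) weights, this gives
  gamma(k) - sum_i phi_i gamma(k-i) = c_k,
  c_k = sigma^2 * sum_{j=k..q} theta_j psi_{j-k}   (c_k = 0 for k > q),
using gamma(-m) = gamma(m).
Pure AR (q = 0): c_0 = sigma^2 = 4, c_k = 0 for k >= 1.
Equations for k = 0, 1, 2 (AR order 2, c_2 = 0):
  (E0) gamma(0) = phi_1 gamma(1) + phi_2 gamma(2) + c_0
  (E1) gamma(1) = phi_1 gamma(0) + phi_2 gamma(1) + c_1
  (E2) gamma(2) = phi_1 gamma(1) + phi_2 gamma(0)
From (E1): gamma(1) = A gamma(0) + B with
  A = phi_1 / (1 - phi_2) = 0.25 / 1.6 = 0.15625,   B = c_1 / (1 - phi_2) = 0 / 1.6 = 0.
Insert (E2) into (E0): gamma(0) (1 - phi_2^2) = phi_1 (1 + phi_2) gamma(1) + c_0.
  phi_1 (1 + phi_2) = (0.25)(0.4) = 0.1,   1 - phi_2^2 = 0.64.
Replace gamma(1) by A gamma(0) + B and collect gamma(0):
  gamma(0) [0.64 - (0.1)(0.15625)] = c_0 = 4
  gamma(0) * 0.624375 = 4
  gamma(0) = 4 / 0.624375 = 6.406406.
Therefore gamma(0) = 6.4064 (to 4 decimal places).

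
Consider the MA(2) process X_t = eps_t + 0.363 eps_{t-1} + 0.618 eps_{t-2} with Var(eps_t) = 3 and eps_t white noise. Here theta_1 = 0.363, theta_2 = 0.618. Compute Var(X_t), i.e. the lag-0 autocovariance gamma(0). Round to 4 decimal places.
\gamma(0) = 4.5411

For an MA(q) process X_t = eps_t + sum_i theta_i eps_{t-i} with
Var(eps_t) = sigma^2, the variance is
  gamma(0) = sigma^2 * (1 + sum_i theta_i^2).
  sum_i theta_i^2 = (0.363)^2 + (0.618)^2 = 0.131769 + 0.381924 = 0.513693.
  gamma(0) = 3 * (1 + 0.513693) = 3 * 1.513693 = 4.541079, which rounds to 4.5411.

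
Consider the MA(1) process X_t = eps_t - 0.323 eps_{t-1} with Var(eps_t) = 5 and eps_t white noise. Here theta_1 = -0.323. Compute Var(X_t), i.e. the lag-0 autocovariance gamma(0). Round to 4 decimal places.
\gamma(0) = 5.5216

For an MA(q) process X_t = eps_t + sum_i theta_i eps_{t-i} with
Var(eps_t) = sigma^2, the variance is
  gamma(0) = sigma^2 * (1 + sum_i theta_i^2).
  sum_i theta_i^2 = (-0.323)^2 = 0.104329.
  gamma(0) = 5 * (1 + 0.104329) = 5 * 1.104329 = 5.521645, which rounds to 5.5216.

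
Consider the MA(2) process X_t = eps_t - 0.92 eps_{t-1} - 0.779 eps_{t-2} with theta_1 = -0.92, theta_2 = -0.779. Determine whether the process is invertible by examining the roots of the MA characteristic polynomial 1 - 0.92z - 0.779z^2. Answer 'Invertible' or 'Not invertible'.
\text{Not invertible}

The MA(q) characteristic polynomial is P(z) = 1 - 0.92z - 0.779z^2.
Invertibility requires all roots to lie outside the unit circle, i.e. |z| > 1 for every root.
Set 1 + (-0.92) z + (-0.779) z^2 = 0, i.e. a z^2 + b z + c = 0 with a = -0.779, b = -0.92, c = 1.
Discriminant D = b^2 - 4ac = (-0.92)^2 - 4*(-0.779)*1 = 0.8464 - (-3.116) = 3.9624.
D >= 0, so the roots are real: z = (-b +/- sqrt(D)) / (2a) = (0.92 +/- 1.990578) / (-1.558).
  z_1 = (0.92 + 1.990578) / (-1.558) = -1.8682,   |z_1| = 1.8682.
  z_2 = (0.92 - 1.990578) / (-1.558) = 0.6871,   |z_2| = 0.6871.
Moduli of all roots: 1.8682, 0.6871.
All moduli strictly greater than 1? No.
Verdict: Not invertible.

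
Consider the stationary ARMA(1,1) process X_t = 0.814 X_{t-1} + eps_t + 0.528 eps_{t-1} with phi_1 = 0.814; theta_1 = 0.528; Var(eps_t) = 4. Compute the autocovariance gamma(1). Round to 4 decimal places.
\gamma(1) = 22.7476

Multiply the model equation by X_{t-k} and take expectations. With theta_0 = psi_0 = 1 and psi_j the MA(infinity) weights, this gives
  gamma(k) - sum_i phi_i gamma(k-i) = c_k,
  c_k = sigma^2 * sum_{j=k..q} theta_j psi_{j-k}   (c_k = 0 for k > q),
using gamma(-m) = gamma(m).
psi-weights needed (psi_j = theta_j + sum_i phi_i psi_{j-i}):
  psi_1 = theta_1 + phi_1 = 0.528 + (0.814) = 1.342
Right-hand sides:
  c_0 = sigma^2 (1 + theta_1 psi_1) = 4 * (1 + (0.528)(1.342)) = 4 * 1.708576 = 6.834304
  c_1 = sigma^2 theta_1 = 4 * (0.528) = 2.112
  c_2 = 0
Equations for k = 0 and k = 1 (AR order 1):
  gamma(0) = phi_1 gamma(1) + c_0
  gamma(1) = phi_1 gamma(0) + c_1
Substituting the second into the first: gamma(0) (1 - phi_1^2) = c_0 + phi_1 c_1, so
  gamma(0) = (c_0 + phi_1 c_1) / (1 - phi_1^2) = (6.834304 + (0.814)(2.112)) / (1 - (0.814)^2) = 8.553472 / 0.337404 = 25.350832.
  gamma(1) = phi_1 gamma(0) + c_1 = (0.814)(25.350832) + (2.112) = 22.747577.
Therefore gamma(1) = 22.7476 (to 4 decimal places).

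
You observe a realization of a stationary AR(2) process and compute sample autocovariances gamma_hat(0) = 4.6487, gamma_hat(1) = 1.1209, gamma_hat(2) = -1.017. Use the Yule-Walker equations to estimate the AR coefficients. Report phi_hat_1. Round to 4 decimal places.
\hat\phi_{1} = 0.3120

The Yule-Walker equations for an AR(p) process read, in matrix form,
  Gamma_p phi = r_p,   with   (Gamma_p)_{ij} = gamma(|i - j|),
                       (r_p)_i = gamma(i),   i,j = 1..p.
Substitute the sample gammas (Toeplitz matrix and right-hand side of size 2):
  Gamma_p = [[4.6487, 1.1209], [1.1209, 4.6487]]
  r_p     = [1.1209, -1.017]
Written out:
  4.6487 phi_1 + 1.1209 phi_2 = 1.1209
  1.1209 phi_1 + 4.6487 phi_2 = -1.017
Solve by Cramer's rule:
  det = gamma(0)^2 - gamma(1)^2 = (4.6487)^2 - (1.1209)^2 = 21.61041169 - 1.25641681 = 20.35399488
  phi_hat_1 = [gamma(1) gamma(0) - gamma(1) gamma(2)] / det = [(1.1209)(4.6487) - (1.1209)(-1.017)] / 20.35399488 = 6.35068313 / 20.35399488 = 0.312
  phi_hat_2 = [gamma(0) gamma(2) - gamma(1)^2] / det = [(4.6487)(-1.017) - (1.1209)^2] / 20.35399488 = -5.98414471 / 20.35399488 = -0.294
So phi_hat = [0.3120, -0.2940].
Therefore phi_hat_1 = 0.3120.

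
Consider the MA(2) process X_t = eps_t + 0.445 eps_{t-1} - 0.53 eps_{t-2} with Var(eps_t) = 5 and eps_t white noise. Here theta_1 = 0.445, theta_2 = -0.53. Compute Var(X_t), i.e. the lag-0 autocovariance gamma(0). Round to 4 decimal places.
\gamma(0) = 7.3946

For an MA(q) process X_t = eps_t + sum_i theta_i eps_{t-i} with
Var(eps_t) = sigma^2, the variance is
  gamma(0) = sigma^2 * (1 + sum_i theta_i^2).
  sum_i theta_i^2 = (0.445)^2 + (-0.53)^2 = 0.198025 + 0.2809 = 0.478925.
  gamma(0) = 5 * (1 + 0.478925) = 5 * 1.478925 = 7.394625, which rounds to 7.3946.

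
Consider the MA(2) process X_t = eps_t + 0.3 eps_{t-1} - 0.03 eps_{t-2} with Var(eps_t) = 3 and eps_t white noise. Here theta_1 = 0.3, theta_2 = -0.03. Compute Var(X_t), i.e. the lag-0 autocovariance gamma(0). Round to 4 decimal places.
\gamma(0) = 3.2727

For an MA(q) process X_t = eps_t + sum_i theta_i eps_{t-i} with
Var(eps_t) = sigma^2, the variance is
  gamma(0) = sigma^2 * (1 + sum_i theta_i^2).
  sum_i theta_i^2 = (0.3)^2 + (-0.03)^2 = 0.09 + 0.0009 = 0.0909.
  gamma(0) = 3 * (1 + 0.0909) = 3 * 1.0909 = 3.2727.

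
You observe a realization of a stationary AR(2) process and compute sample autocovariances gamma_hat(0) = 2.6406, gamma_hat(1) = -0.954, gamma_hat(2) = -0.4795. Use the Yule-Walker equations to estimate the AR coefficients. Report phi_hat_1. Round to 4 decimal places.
\hat\phi_{1} = -0.4910

The Yule-Walker equations for an AR(p) process read, in matrix form,
  Gamma_p phi = r_p,   with   (Gamma_p)_{ij} = gamma(|i - j|),
                       (r_p)_i = gamma(i),   i,j = 1..p.
Substitute the sample gammas (Toeplitz matrix and right-hand side of size 2):
  Gamma_p = [[2.6406, -0.954], [-0.954, 2.6406]]
  r_p     = [-0.954, -0.4795]
Written out:
  2.6406 phi_1 - 0.954 phi_2 = -0.954
  -0.954 phi_1 + 2.6406 phi_2 = -0.4795
Solve by Cramer's rule:
  det = gamma(0)^2 - gamma(1)^2 = (2.6406)^2 - (-0.954)^2 = 6.97276836 - 0.910116 = 6.06265236
  phi_hat_1 = [gamma(1) gamma(0) - gamma(1) gamma(2)] / det = [(-0.954)(2.6406) - (-0.954)(-0.4795)] / 6.06265236 = -2.9765754 / 6.06265236 = -0.491
  phi_hat_2 = [gamma(0) gamma(2) - gamma(1)^2] / det = [(2.6406)(-0.4795) - (-0.954)^2] / 6.06265236 = -2.1762837 / 6.06265236 = -0.359
So phi_hat = [-0.4910, -0.3590].
Therefore phi_hat_1 = -0.4910.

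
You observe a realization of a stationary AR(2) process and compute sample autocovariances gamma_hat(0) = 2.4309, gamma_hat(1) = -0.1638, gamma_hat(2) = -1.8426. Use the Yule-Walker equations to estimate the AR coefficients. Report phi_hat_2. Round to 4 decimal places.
\hat\phi_{2} = -0.7660

The Yule-Walker equations for an AR(p) process read, in matrix form,
  Gamma_p phi = r_p,   with   (Gamma_p)_{ij} = gamma(|i - j|),
                       (r_p)_i = gamma(i),   i,j = 1..p.
Substitute the sample gammas (Toeplitz matrix and right-hand side of size 2):
  Gamma_p = [[2.4309, -0.1638], [-0.1638, 2.4309]]
  r_p     = [-0.1638, -1.8426]
Written out:
  2.4309 phi_1 - 0.1638 phi_2 = -0.1638
  -0.1638 phi_1 + 2.4309 phi_2 = -1.8426
Solve by Cramer's rule:
  det = gamma(0)^2 - gamma(1)^2 = (2.4309)^2 - (-0.1638)^2 = 5.90927481 - 0.02683044 = 5.88244437
  phi_hat_1 = [gamma(1) gamma(0) - gamma(1) gamma(2)] / det = [(-0.1638)(2.4309) - (-0.1638)(-1.8426)] / 5.88244437 = -0.6999993 / 5.88244437 = -0.119
  phi_hat_2 = [gamma(0) gamma(2) - gamma(1)^2] / det = [(2.4309)(-1.8426) - (-0.1638)^2] / 5.88244437 = -4.50600678 / 5.88244437 = -0.766
So phi_hat = [-0.1190, -0.7660].
Therefore phi_hat_2 = -0.7660.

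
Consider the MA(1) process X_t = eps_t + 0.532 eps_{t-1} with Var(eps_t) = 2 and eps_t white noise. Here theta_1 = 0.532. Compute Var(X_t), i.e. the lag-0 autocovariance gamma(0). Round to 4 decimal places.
\gamma(0) = 2.5660

For an MA(q) process X_t = eps_t + sum_i theta_i eps_{t-i} with
Var(eps_t) = sigma^2, the variance is
  gamma(0) = sigma^2 * (1 + sum_i theta_i^2).
  sum_i theta_i^2 = (0.532)^2 = 0.283024.
  gamma(0) = 2 * (1 + 0.283024) = 2 * 1.283024 = 2.566048, which rounds to 2.5660.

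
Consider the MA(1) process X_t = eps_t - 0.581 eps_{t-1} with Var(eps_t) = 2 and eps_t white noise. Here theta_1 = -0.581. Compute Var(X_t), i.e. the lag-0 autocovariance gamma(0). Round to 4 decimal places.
\gamma(0) = 2.6751

For an MA(q) process X_t = eps_t + sum_i theta_i eps_{t-i} with
Var(eps_t) = sigma^2, the variance is
  gamma(0) = sigma^2 * (1 + sum_i theta_i^2).
  sum_i theta_i^2 = (-0.581)^2 = 0.337561.
  gamma(0) = 2 * (1 + 0.337561) = 2 * 1.337561 = 2.675122, which rounds to 2.6751.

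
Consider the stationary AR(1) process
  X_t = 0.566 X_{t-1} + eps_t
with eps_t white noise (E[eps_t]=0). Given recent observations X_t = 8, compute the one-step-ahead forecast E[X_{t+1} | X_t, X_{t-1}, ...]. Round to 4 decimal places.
E[X_{t+1} \mid \mathcal F_t] = 4.5280

For an AR(p) model X_t = c + sum_i phi_i X_{t-i} + eps_t, the
one-step-ahead conditional mean is
  E[X_{t+1} | X_t, ...] = c + sum_i phi_i X_{t+1-i}.
Substitute known values:
  E[X_{t+1} | ...] = (0.566) * (8)
                   = 4.5280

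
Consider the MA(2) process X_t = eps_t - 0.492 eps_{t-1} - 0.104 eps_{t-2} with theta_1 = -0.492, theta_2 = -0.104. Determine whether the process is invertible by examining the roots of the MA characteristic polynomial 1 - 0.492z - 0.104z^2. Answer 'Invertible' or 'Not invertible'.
\text{Invertible}

The MA(q) characteristic polynomial is P(z) = 1 - 0.492z - 0.104z^2.
Invertibility requires all roots to lie outside the unit circle, i.e. |z| > 1 for every root.
Set 1 + (-0.492) z + (-0.104) z^2 = 0, i.e. a z^2 + b z + c = 0 with a = -0.104, b = -0.492, c = 1.
Discriminant D = b^2 - 4ac = (-0.492)^2 - 4*(-0.104)*1 = 0.242064 - (-0.416) = 0.658064.
D >= 0, so the roots are real: z = (-b +/- sqrt(D)) / (2a) = (0.492 +/- 0.811211) / (-0.208).
  z_1 = (0.492 + 0.811211) / (-0.208) = -6.2654,   |z_1| = 6.2654.
  z_2 = (0.492 - 0.811211) / (-0.208) = 1.5347,   |z_2| = 1.5347.
Moduli of all roots: 6.2654, 1.5347.
All moduli strictly greater than 1? Yes.
Verdict: Invertible.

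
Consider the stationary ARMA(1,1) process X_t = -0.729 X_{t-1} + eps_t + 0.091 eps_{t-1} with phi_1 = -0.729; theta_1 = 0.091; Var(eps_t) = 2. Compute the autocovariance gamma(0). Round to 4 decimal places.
\gamma(0) = 3.7374

Multiply the model equation by X_{t-k} and take expectations. With theta_0 = psi_0 = 1 and psi_j the MA(infinity) weights, this gives
  gamma(k) - sum_i phi_i gamma(k-i) = c_k,
  c_k = sigma^2 * sum_{j=k..q} theta_j psi_{j-k}   (c_k = 0 for k > q),
using gamma(-m) = gamma(m).
psi-weights needed (psi_j = theta_j + sum_i phi_i psi_{j-i}):
  psi_1 = theta_1 + phi_1 = 0.091 + (-0.729) = -0.638
Right-hand sides:
  c_0 = sigma^2 (1 + theta_1 psi_1) = 2 * (1 + (0.091)(-0.638)) = 2 * 0.941942 = 1.883884
  c_1 = sigma^2 theta_1 = 2 * (0.091) = 0.182
  c_2 = 0
Equations for k = 0 and k = 1 (AR order 1):
  gamma(0) = phi_1 gamma(1) + c_0
  gamma(1) = phi_1 gamma(0) + c_1
Substituting the second into the first: gamma(0) (1 - phi_1^2) = c_0 + phi_1 c_1, so
  gamma(0) = (c_0 + phi_1 c_1) / (1 - phi_1^2) = (1.883884 + (-0.729)(0.182)) / (1 - (-0.729)^2) = 1.751206 / 0.468559 = 3.737429.
Therefore gamma(0) = 3.7374 (to 4 decimal places).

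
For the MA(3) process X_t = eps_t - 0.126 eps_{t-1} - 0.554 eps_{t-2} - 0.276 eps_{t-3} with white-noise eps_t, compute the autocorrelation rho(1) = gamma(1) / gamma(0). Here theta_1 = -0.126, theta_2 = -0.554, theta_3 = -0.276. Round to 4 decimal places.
\rho(1) = 0.0691

For an MA(q) process with theta_0 = 1, the autocovariance is
  gamma(k) = sigma^2 * sum_{i=0..q-k} theta_i * theta_{i+k},
and rho(k) = gamma(k) / gamma(0). Sigma^2 cancels.
  numerator   = (1)*(-0.126) + (-0.126)*(-0.554) + (-0.554)*(-0.276) = 0.096708.
  denominator = (1)^2 + (-0.126)^2 + (-0.554)^2 + (-0.276)^2 = 1.398968.
  rho(1) = 0.096708 / 1.398968 = 0.0691.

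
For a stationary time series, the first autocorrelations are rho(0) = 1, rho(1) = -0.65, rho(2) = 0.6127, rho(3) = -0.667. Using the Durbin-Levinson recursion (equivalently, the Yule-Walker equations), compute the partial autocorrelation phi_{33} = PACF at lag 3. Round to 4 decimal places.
\phi_{33} = -0.3609

The PACF at lag k is phi_{kk}, the last component of the solution
to the Yule-Walker system G_k phi = r_k where
  (G_k)_{ij} = rho(|i - j|), (r_k)_i = rho(i), i,j = 1..k.
Equivalently, Durbin-Levinson gives phi_{kk} iteratively:
  phi_{11} = rho(1)
  phi_{kk} = [rho(k) - sum_{j=1..k-1} phi_{k-1,j} rho(k-j)]
            / [1 - sum_{j=1..k-1} phi_{k-1,j} rho(j)],
  phi_{k,j} = phi_{k-1,j} - phi_{kk} phi_{k-1,k-j},  j = 1..k-1.
Step k = 1:
  phi_11 = rho(1) = -0.65.
Step k = 2:
  phi_22 = [rho(2) - phi_11 rho(1)] / [1 - phi_11 rho(1)] = [0.6127 - (-0.65)(-0.65)] / [1 - (-0.65)(-0.65)]
         = 0.1902 / 0.5775 = 0.329351.
  Update: phi_21 = phi_11 - phi_22 phi_11 = -0.65 - (0.329351)(-0.65) = -0.435922.
Step k = 3:
  phi_33 = [rho(3) - phi_21 rho(2) - phi_22 rho(1)] / [1 - phi_21 rho(1) - phi_22 rho(2)]
    numerator   = -0.667 - (-0.435922)(0.6127) - (0.329351)(-0.65) = -0.18583262
    denominator = 1 - (-0.435922)(-0.65) - (0.329351)(0.6127) = 0.51485751
  phi_33 = -0.18583262 / 0.51485751 = -0.3609.
Therefore phi_{33} = -0.3609.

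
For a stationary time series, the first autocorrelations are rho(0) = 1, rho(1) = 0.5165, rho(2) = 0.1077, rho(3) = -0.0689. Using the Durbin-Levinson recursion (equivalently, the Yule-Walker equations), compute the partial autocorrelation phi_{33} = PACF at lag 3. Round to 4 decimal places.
\phi_{33} = -0.0351

The PACF at lag k is phi_{kk}, the last component of the solution
to the Yule-Walker system G_k phi = r_k where
  (G_k)_{ij} = rho(|i - j|), (r_k)_i = rho(i), i,j = 1..k.
Equivalently, Durbin-Levinson gives phi_{kk} iteratively:
  phi_{11} = rho(1)
  phi_{kk} = [rho(k) - sum_{j=1..k-1} phi_{k-1,j} rho(k-j)]
            / [1 - sum_{j=1..k-1} phi_{k-1,j} rho(j)],
  phi_{k,j} = phi_{k-1,j} - phi_{kk} phi_{k-1,k-j},  j = 1..k-1.
Step k = 1:
  phi_11 = rho(1) = 0.5165.
Step k = 2:
  phi_22 = [rho(2) - phi_11 rho(1)] / [1 - phi_11 rho(1)] = [0.1077 - (0.5165)(0.5165)] / [1 - (0.5165)(0.5165)]
         = -0.15907225 / 0.73322775 = -0.216948.
  Update: phi_21 = phi_11 - phi_22 phi_11 = 0.5165 - (-0.216948)(0.5165) = 0.628554.
Step k = 3:
  phi_33 = [rho(3) - phi_21 rho(2) - phi_22 rho(1)] / [1 - phi_21 rho(1) - phi_22 rho(2)]
    numerator   = -0.0689 - (0.628554)(0.1077) - (-0.216948)(0.5165) = -0.02454161
    denominator = 1 - (0.628554)(0.5165) - (-0.216948)(0.1077) = 0.69871735
  phi_33 = -0.02454161 / 0.69871735 = -0.0351.
Therefore phi_{33} = -0.0351.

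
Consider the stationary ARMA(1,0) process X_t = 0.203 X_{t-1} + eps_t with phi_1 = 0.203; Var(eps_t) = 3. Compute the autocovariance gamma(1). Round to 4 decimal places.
\gamma(1) = 0.6352

Multiply the model equation by X_{t-k} and take expectations. With theta_0 = psi_0 = 1 and psi_j the MA(infinity) weights, this gives
  gamma(k) - sum_i phi_i gamma(k-i) = c_k,
  c_k = sigma^2 * sum_{j=k..q} theta_j psi_{j-k}   (c_k = 0 for k > q),
using gamma(-m) = gamma(m).
Pure AR (q = 0): c_0 = sigma^2 = 3, c_k = 0 for k >= 1.
Equations for k = 0 and k = 1 (AR order 1):
  gamma(0) = phi_1 gamma(1) + c_0
  gamma(1) = phi_1 gamma(0) + c_1
Substituting the second into the first: gamma(0) (1 - phi_1^2) = c_0 + phi_1 c_1, so
  gamma(0) = c_0 / (1 - phi_1^2) = 3 / (1 - (0.203)^2) = 3 / 0.958791 = 3.128941.
  gamma(1) = phi_1 gamma(0) = (0.203)(3.128941) = 0.635175.
Therefore gamma(1) = 0.6352 (to 4 decimal places).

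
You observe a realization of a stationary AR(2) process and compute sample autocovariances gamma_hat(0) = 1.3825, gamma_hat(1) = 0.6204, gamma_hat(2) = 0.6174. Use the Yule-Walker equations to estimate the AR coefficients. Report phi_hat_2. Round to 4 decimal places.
\hat\phi_{2} = 0.3070

The Yule-Walker equations for an AR(p) process read, in matrix form,
  Gamma_p phi = r_p,   with   (Gamma_p)_{ij} = gamma(|i - j|),
                       (r_p)_i = gamma(i),   i,j = 1..p.
Substitute the sample gammas (Toeplitz matrix and right-hand side of size 2):
  Gamma_p = [[1.3825, 0.6204], [0.6204, 1.3825]]
  r_p     = [0.6204, 0.6174]
Written out:
  1.3825 phi_1 + 0.6204 phi_2 = 0.6204
  0.6204 phi_1 + 1.3825 phi_2 = 0.6174
Solve by Cramer's rule:
  det = gamma(0)^2 - gamma(1)^2 = (1.3825)^2 - (0.6204)^2 = 1.91130625 - 0.38489616 = 1.52641009
  phi_hat_1 = [gamma(1) gamma(0) - gamma(1) gamma(2)] / det = [(0.6204)(1.3825) - (0.6204)(0.6174)] / 1.52641009 = 0.47466804 / 1.52641009 = 0.311
  phi_hat_2 = [gamma(0) gamma(2) - gamma(1)^2] / det = [(1.3825)(0.6174) - (0.6204)^2] / 1.52641009 = 0.46865934 / 1.52641009 = 0.307
So phi_hat = [0.3110, 0.3070].
Therefore phi_hat_2 = 0.3070.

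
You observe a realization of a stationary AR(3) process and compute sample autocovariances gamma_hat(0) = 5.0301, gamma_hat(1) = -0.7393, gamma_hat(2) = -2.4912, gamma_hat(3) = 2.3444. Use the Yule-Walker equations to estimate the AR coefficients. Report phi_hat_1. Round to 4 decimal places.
\hat\phi_{1} = -0.0170

The Yule-Walker equations for an AR(p) process read, in matrix form,
  Gamma_p phi = r_p,   with   (Gamma_p)_{ij} = gamma(|i - j|),
                       (r_p)_i = gamma(i),   i,j = 1..p.
Substitute the sample gammas (Toeplitz matrix and right-hand side of size 3):
  Gamma_p = [[5.0301, -0.7393, -2.4912], [-0.7393, 5.0301, -0.7393], [-2.4912, -0.7393, 5.0301]]
  r_p     = [-0.7393, -2.4912, 2.3444]
Written out (R1..R3):
  (R1) 5.0301 phi_1 - 0.7393 phi_2 - 2.4912 phi_3 = -0.7393
  (R2) -0.7393 phi_1 + 5.0301 phi_2 - 0.7393 phi_3 = -2.4912
  (R3) -2.4912 phi_1 - 0.7393 phi_2 + 5.0301 phi_3 = 2.3444
Gaussian elimination:
  R2 <- R2 - (-0.7393/5.0301) R1 = R2 - (-0.146975) R1:  4.921441 phi_2 - 1.105445 phi_3 = -2.599859
  R3 <- R3 - (-2.4912/5.0301) R1 = R3 - (-0.495259) R1:  -1.105445 phi_2 + 3.796312 phi_3 = 1.978255
  R3 <- R3 - (-1.105445/4.921441) R2 = R3 - (-0.224618) R2:  3.548009 phi_3 = 1.39428
Back-substitution:
  phi_hat_3 = 1.39428 / 3.548009 = 0.392975
  phi_hat_2 = (-2.599859 - (-1.105445)(0.392975)) / 4.921441 = -0.440002
  phi_hat_1 = (-0.7393 - (-0.7393)(-0.440002) - (-2.4912)(0.392975)) / 5.0301 = -0.01702
So phi_hat = [-0.0170, -0.4400, 0.3930].
Therefore phi_hat_1 = -0.0170.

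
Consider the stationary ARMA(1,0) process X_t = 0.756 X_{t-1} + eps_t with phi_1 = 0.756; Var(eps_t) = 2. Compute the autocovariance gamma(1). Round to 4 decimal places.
\gamma(1) = 3.5289

Multiply the model equation by X_{t-k} and take expectations. With theta_0 = psi_0 = 1 and psi_j the MA(infinity) weights, this gives
  gamma(k) - sum_i phi_i gamma(k-i) = c_k,
  c_k = sigma^2 * sum_{j=k..q} theta_j psi_{j-k}   (c_k = 0 for k > q),
using gamma(-m) = gamma(m).
Pure AR (q = 0): c_0 = sigma^2 = 2, c_k = 0 for k >= 1.
Equations for k = 0 and k = 1 (AR order 1):
  gamma(0) = phi_1 gamma(1) + c_0
  gamma(1) = phi_1 gamma(0) + c_1
Substituting the second into the first: gamma(0) (1 - phi_1^2) = c_0 + phi_1 c_1, so
  gamma(0) = c_0 / (1 - phi_1^2) = 2 / (1 - (0.756)^2) = 2 / 0.428464 = 4.667837.
  gamma(1) = phi_1 gamma(0) = (0.756)(4.667837) = 3.528885.
Therefore gamma(1) = 3.5289 (to 4 decimal places).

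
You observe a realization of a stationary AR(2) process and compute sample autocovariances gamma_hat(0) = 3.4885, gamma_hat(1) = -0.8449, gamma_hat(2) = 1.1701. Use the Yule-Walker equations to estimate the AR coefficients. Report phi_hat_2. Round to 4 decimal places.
\hat\phi_{2} = 0.2940

The Yule-Walker equations for an AR(p) process read, in matrix form,
  Gamma_p phi = r_p,   with   (Gamma_p)_{ij} = gamma(|i - j|),
                       (r_p)_i = gamma(i),   i,j = 1..p.
Substitute the sample gammas (Toeplitz matrix and right-hand side of size 2):
  Gamma_p = [[3.4885, -0.8449], [-0.8449, 3.4885]]
  r_p     = [-0.8449, 1.1701]
Written out:
  3.4885 phi_1 - 0.8449 phi_2 = -0.8449
  -0.8449 phi_1 + 3.4885 phi_2 = 1.1701
Solve by Cramer's rule:
  det = gamma(0)^2 - gamma(1)^2 = (3.4885)^2 - (-0.8449)^2 = 12.16963225 - 0.71385601 = 11.45577624
  phi_hat_1 = [gamma(1) gamma(0) - gamma(1) gamma(2)] / det = [(-0.8449)(3.4885) - (-0.8449)(1.1701)] / 11.45577624 = -1.95881616 / 11.45577624 = -0.171
  phi_hat_2 = [gamma(0) gamma(2) - gamma(1)^2] / det = [(3.4885)(1.1701) - (-0.8449)^2] / 11.45577624 = 3.36803784 / 11.45577624 = 0.294
So phi_hat = [-0.1710, 0.2940].
Therefore phi_hat_2 = 0.2940.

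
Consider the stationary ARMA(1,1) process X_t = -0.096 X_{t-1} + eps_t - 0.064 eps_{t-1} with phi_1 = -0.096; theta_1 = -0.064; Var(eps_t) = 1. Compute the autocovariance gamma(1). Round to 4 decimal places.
\gamma(1) = -0.1625

Multiply the model equation by X_{t-k} and take expectations. With theta_0 = psi_0 = 1 and psi_j the MA(infinity) weights, this gives
  gamma(k) - sum_i phi_i gamma(k-i) = c_k,
  c_k = sigma^2 * sum_{j=k..q} theta_j psi_{j-k}   (c_k = 0 for k > q),
using gamma(-m) = gamma(m).
psi-weights needed (psi_j = theta_j + sum_i phi_i psi_{j-i}):
  psi_1 = theta_1 + phi_1 = -0.064 + (-0.096) = -0.16
Right-hand sides:
  c_0 = sigma^2 (1 + theta_1 psi_1) = 1 * (1 + (-0.064)(-0.16)) = 1 * 1.01024 = 1.01024
  c_1 = sigma^2 theta_1 = 1 * (-0.064) = -0.064
  c_2 = 0
Equations for k = 0 and k = 1 (AR order 1):
  gamma(0) = phi_1 gamma(1) + c_0
  gamma(1) = phi_1 gamma(0) + c_1
Substituting the second into the first: gamma(0) (1 - phi_1^2) = c_0 + phi_1 c_1, so
  gamma(0) = (c_0 + phi_1 c_1) / (1 - phi_1^2) = (1.01024 + (-0.096)(-0.064)) / (1 - (-0.096)^2) = 1.016384 / 0.990784 = 1.025838.
  gamma(1) = phi_1 gamma(0) + c_1 = (-0.096)(1.025838) + (-0.064) = -0.16248.
Therefore gamma(1) = -0.1625 (to 4 decimal places).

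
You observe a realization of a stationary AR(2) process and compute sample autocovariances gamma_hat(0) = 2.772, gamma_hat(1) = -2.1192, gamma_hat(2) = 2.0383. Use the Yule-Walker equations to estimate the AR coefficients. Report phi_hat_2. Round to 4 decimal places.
\hat\phi_{2} = 0.3630

The Yule-Walker equations for an AR(p) process read, in matrix form,
  Gamma_p phi = r_p,   with   (Gamma_p)_{ij} = gamma(|i - j|),
                       (r_p)_i = gamma(i),   i,j = 1..p.
Substitute the sample gammas (Toeplitz matrix and right-hand side of size 2):
  Gamma_p = [[2.772, -2.1192], [-2.1192, 2.772]]
  r_p     = [-2.1192, 2.0383]
Written out:
  2.772 phi_1 - 2.1192 phi_2 = -2.1192
  -2.1192 phi_1 + 2.772 phi_2 = 2.0383
Solve by Cramer's rule:
  det = gamma(0)^2 - gamma(1)^2 = (2.772)^2 - (-2.1192)^2 = 7.683984 - 4.49100864 = 3.19297536
  phi_hat_1 = [gamma(1) gamma(0) - gamma(1) gamma(2)] / det = [(-2.1192)(2.772) - (-2.1192)(2.0383)] / 3.19297536 = -1.55485704 / 3.19297536 = -0.487
  phi_hat_2 = [gamma(0) gamma(2) - gamma(1)^2] / det = [(2.772)(2.0383) - (-2.1192)^2] / 3.19297536 = 1.15915896 / 3.19297536 = 0.363
So phi_hat = [-0.4870, 0.3630].
Therefore phi_hat_2 = 0.3630.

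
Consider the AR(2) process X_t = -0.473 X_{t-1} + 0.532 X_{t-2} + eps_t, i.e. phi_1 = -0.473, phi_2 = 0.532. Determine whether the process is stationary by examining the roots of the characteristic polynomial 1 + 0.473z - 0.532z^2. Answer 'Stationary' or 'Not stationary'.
\text{Not stationary}

The AR(p) characteristic polynomial is P(z) = 1 + 0.473z - 0.532z^2.
Stationarity requires all roots to lie outside the unit circle, i.e. |z| > 1 for every root.
Set 1 + (0.473) z + (-0.532) z^2 = 0, i.e. a z^2 + b z + c = 0 with a = -0.532, b = 0.473, c = 1.
Discriminant D = b^2 - 4ac = (0.473)^2 - 4*(-0.532)*1 = 0.223729 - (-2.128) = 2.351729.
D >= 0, so the roots are real: z = (-b +/- sqrt(D)) / (2a) = (-0.473 +/- 1.533535) / (-1.064).
  z_1 = (-0.473 + 1.533535) / (-1.064) = -0.9967,   |z_1| = 0.9967.
  z_2 = (-0.473 - 1.533535) / (-1.064) = 1.8858,   |z_2| = 1.8858.
Moduli of all roots: 0.9967, 1.8858.
All moduli strictly greater than 1? No.
Verdict: Not stationary.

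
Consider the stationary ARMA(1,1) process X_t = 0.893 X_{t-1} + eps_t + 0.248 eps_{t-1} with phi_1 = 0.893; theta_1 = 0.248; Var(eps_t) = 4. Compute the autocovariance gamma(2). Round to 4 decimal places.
\gamma(2) = 24.5778

Multiply the model equation by X_{t-k} and take expectations. With theta_0 = psi_0 = 1 and psi_j the MA(infinity) weights, this gives
  gamma(k) - sum_i phi_i gamma(k-i) = c_k,
  c_k = sigma^2 * sum_{j=k..q} theta_j psi_{j-k}   (c_k = 0 for k > q),
using gamma(-m) = gamma(m).
psi-weights needed (psi_j = theta_j + sum_i phi_i psi_{j-i}):
  psi_1 = theta_1 + phi_1 = 0.248 + (0.893) = 1.141
Right-hand sides:
  c_0 = sigma^2 (1 + theta_1 psi_1) = 4 * (1 + (0.248)(1.141)) = 4 * 1.282968 = 5.131872
  c_1 = sigma^2 theta_1 = 4 * (0.248) = 0.992
  c_2 = 0
Equations for k = 0 and k = 1 (AR order 1):
  gamma(0) = phi_1 gamma(1) + c_0
  gamma(1) = phi_1 gamma(0) + c_1
Substituting the second into the first: gamma(0) (1 - phi_1^2) = c_0 + phi_1 c_1, so
  gamma(0) = (c_0 + phi_1 c_1) / (1 - phi_1^2) = (5.131872 + (0.893)(0.992)) / (1 - (0.893)^2) = 6.017728 / 0.202551 = 29.709693.
  gamma(1) = phi_1 gamma(0) + c_1 = (0.893)(29.709693) + (0.992) = 27.522756.
For k = 2 (> q): gamma(2) = phi_1 gamma(1) = (0.893)(27.522756) = 24.577821.
Therefore gamma(2) = 24.5778 (to 4 decimal places).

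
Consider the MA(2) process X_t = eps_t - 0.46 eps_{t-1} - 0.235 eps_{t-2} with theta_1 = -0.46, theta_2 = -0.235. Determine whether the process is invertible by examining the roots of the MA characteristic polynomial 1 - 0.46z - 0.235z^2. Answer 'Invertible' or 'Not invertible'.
\text{Invertible}

The MA(q) characteristic polynomial is P(z) = 1 - 0.46z - 0.235z^2.
Invertibility requires all roots to lie outside the unit circle, i.e. |z| > 1 for every root.
Set 1 + (-0.46) z + (-0.235) z^2 = 0, i.e. a z^2 + b z + c = 0 with a = -0.235, b = -0.46, c = 1.
Discriminant D = b^2 - 4ac = (-0.46)^2 - 4*(-0.235)*1 = 0.2116 - (-0.94) = 1.1516.
D >= 0, so the roots are real: z = (-b +/- sqrt(D)) / (2a) = (0.46 +/- 1.073126) / (-0.47).
  z_1 = (0.46 + 1.073126) / (-0.47) = -3.262,   |z_1| = 3.262.
  z_2 = (0.46 - 1.073126) / (-0.47) = 1.3045,   |z_2| = 1.3045.
Moduli of all roots: 3.2620, 1.3045.
All moduli strictly greater than 1? Yes.
Verdict: Invertible.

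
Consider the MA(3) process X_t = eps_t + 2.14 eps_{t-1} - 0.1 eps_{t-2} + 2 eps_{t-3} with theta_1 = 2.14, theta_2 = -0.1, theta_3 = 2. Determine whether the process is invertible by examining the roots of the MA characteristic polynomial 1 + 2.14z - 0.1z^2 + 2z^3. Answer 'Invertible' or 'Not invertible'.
\text{Not invertible}

The MA(q) characteristic polynomial is P(z) = 1 + 2.14z - 0.1z^2 + 2z^3.
Invertibility requires all roots to lie outside the unit circle, i.e. |z| > 1 for every root.
Degree 3: look for a simple real root z0 first, then factor out (1 - z/z0) and solve the remaining quadratic.
Testing z0 = -0.4: P(-0.4) = 1 + (2.14)(-0.4) + (-0.1)(-0.4)^2 + (2)(-0.4)^3
  = 1 + (-0.856) + (-0.016) + (-0.128) = 0.  So z_0 = -0.4 is a root, |z_0| = 0.4.
Divide out the factor (1 + 2.5 z) = (1 - z/z0) (since 1/z0 = -2.5):
  P(z) = (1 + 2.5 z)(1 + (-0.36) z + (0.8) z^2)
  [check: z-coef -0.36 - (-2.5) = 2.14; z^2-coef 0.8 - (-2.5)(-0.36) = -0.1; z^3-coef -(-2.5)(0.8) = 2.]
Remaining roots from the quadratic factor 1 + (-0.36) z + (0.8) z^2:
  Set 1 + (-0.36) z + (0.8) z^2 = 0, i.e. a z^2 + b z + c = 0 with a = 0.8, b = -0.36, c = 1.
  Discriminant D = b^2 - 4ac = (-0.36)^2 - 4*(0.8)*1 = 0.1296 - (3.2) = -3.0704.
  D < 0, so the roots are the complex-conjugate pair z = (-b +/- i sqrt(-D)) / (2a) = 0.225 +/- 1.0952i.
  For a conjugate pair |z|^2 = z * conj(z) = (product of roots) = c/a = 1/(0.8) = 1.25, so |z| = sqrt(1.25) = 1.118 for both roots.
Moduli of all roots: 0.4000, 1.1180, 1.1180.
All moduli strictly greater than 1? No.
Verdict: Not invertible.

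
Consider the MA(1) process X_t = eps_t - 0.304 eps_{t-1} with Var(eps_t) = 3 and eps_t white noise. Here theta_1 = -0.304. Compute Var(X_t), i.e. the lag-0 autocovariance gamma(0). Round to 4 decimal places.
\gamma(0) = 3.2772

For an MA(q) process X_t = eps_t + sum_i theta_i eps_{t-i} with
Var(eps_t) = sigma^2, the variance is
  gamma(0) = sigma^2 * (1 + sum_i theta_i^2).
  sum_i theta_i^2 = (-0.304)^2 = 0.092416.
  gamma(0) = 3 * (1 + 0.092416) = 3 * 1.092416 = 3.277248, which rounds to 3.2772.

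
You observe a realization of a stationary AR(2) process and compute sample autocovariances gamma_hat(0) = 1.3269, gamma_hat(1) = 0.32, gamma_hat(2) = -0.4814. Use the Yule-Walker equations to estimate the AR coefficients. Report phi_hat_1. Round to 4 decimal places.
\hat\phi_{1} = 0.3490

The Yule-Walker equations for an AR(p) process read, in matrix form,
  Gamma_p phi = r_p,   with   (Gamma_p)_{ij} = gamma(|i - j|),
                       (r_p)_i = gamma(i),   i,j = 1..p.
Substitute the sample gammas (Toeplitz matrix and right-hand side of size 2):
  Gamma_p = [[1.3269, 0.32], [0.32, 1.3269]]
  r_p     = [0.32, -0.4814]
Written out:
  1.3269 phi_1 + 0.32 phi_2 = 0.32
  0.32 phi_1 + 1.3269 phi_2 = -0.4814
Solve by Cramer's rule:
  det = gamma(0)^2 - gamma(1)^2 = (1.3269)^2 - (0.32)^2 = 1.76066361 - 0.1024 = 1.65826361
  phi_hat_1 = [gamma(1) gamma(0) - gamma(1) gamma(2)] / det = [(0.32)(1.3269) - (0.32)(-0.4814)] / 1.65826361 = 0.578656 / 1.65826361 = 0.349
  phi_hat_2 = [gamma(0) gamma(2) - gamma(1)^2] / det = [(1.3269)(-0.4814) - (0.32)^2] / 1.65826361 = -0.74116966 / 1.65826361 = -0.447
So phi_hat = [0.3490, -0.4470].
Therefore phi_hat_1 = 0.3490.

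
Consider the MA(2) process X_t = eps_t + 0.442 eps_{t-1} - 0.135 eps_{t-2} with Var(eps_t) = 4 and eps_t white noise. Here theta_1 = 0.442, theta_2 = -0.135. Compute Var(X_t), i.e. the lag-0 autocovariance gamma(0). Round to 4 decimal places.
\gamma(0) = 4.8544

For an MA(q) process X_t = eps_t + sum_i theta_i eps_{t-i} with
Var(eps_t) = sigma^2, the variance is
  gamma(0) = sigma^2 * (1 + sum_i theta_i^2).
  sum_i theta_i^2 = (0.442)^2 + (-0.135)^2 = 0.195364 + 0.018225 = 0.213589.
  gamma(0) = 4 * (1 + 0.213589) = 4 * 1.213589 = 4.854356, which rounds to 4.8544.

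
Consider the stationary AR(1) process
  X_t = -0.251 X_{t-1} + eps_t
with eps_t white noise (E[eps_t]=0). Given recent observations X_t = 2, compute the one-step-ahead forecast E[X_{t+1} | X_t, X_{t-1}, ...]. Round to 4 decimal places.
E[X_{t+1} \mid \mathcal F_t] = -0.5020

For an AR(p) model X_t = c + sum_i phi_i X_{t-i} + eps_t, the
one-step-ahead conditional mean is
  E[X_{t+1} | X_t, ...] = c + sum_i phi_i X_{t+1-i}.
Substitute known values:
  E[X_{t+1} | ...] = (-0.251) * (2)
                   = -0.5020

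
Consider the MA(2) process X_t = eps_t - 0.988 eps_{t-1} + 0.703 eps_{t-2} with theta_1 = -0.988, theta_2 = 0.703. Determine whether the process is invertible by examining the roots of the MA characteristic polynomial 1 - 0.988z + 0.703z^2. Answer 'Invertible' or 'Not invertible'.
\text{Invertible}

The MA(q) characteristic polynomial is P(z) = 1 - 0.988z + 0.703z^2.
Invertibility requires all roots to lie outside the unit circle, i.e. |z| > 1 for every root.
Set 1 + (-0.988) z + (0.703) z^2 = 0, i.e. a z^2 + b z + c = 0 with a = 0.703, b = -0.988, c = 1.
Discriminant D = b^2 - 4ac = (-0.988)^2 - 4*(0.703)*1 = 0.976144 - (2.812) = -1.835856.
D < 0, so the roots are the complex-conjugate pair z = (-b +/- i sqrt(-D)) / (2a) = 0.7027 +/- 0.9637i.
For a conjugate pair |z|^2 = z * conj(z) = (product of roots) = c/a = 1/(0.703) = 1.422475, so |z| = sqrt(1.422475) = 1.1927 for both roots.
Moduli of all roots: 1.1927, 1.1927.
All moduli strictly greater than 1? Yes.
Verdict: Invertible.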